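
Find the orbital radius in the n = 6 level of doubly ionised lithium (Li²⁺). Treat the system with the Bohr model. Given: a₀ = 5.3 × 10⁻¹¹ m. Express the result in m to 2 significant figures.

r_n = n²a₀/Z = 6² × 5.3 × 10⁻¹¹ / 3
    = 36 × 5.3 × 10⁻¹¹ / 3 = 6.4 × 10⁻¹⁰ m

6.4 × 10⁻¹⁰ m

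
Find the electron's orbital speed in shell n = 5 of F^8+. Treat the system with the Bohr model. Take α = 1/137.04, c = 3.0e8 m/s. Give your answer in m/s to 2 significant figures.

v_n = Zαc/n = 9 × 0.0073 × 3.0e8 / 5
    = 3.9e6 m/s

3.9e6 m/s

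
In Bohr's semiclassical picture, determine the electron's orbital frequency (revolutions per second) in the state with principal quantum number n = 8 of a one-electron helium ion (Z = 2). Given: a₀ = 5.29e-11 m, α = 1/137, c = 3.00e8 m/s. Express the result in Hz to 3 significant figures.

5.15e13 Hz

r = n²a₀/Z = 1.69e-9 m, v = Zαc/n = 5.47e5 m/s
f = v/(2πr) = 5.15e13 Hz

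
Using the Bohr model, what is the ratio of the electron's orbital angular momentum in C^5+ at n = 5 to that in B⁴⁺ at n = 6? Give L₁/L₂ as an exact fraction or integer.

L = nℏ is independent of Z.
L₁/L₂ = n₁/n₂ = 5/6 = 5/6

5/6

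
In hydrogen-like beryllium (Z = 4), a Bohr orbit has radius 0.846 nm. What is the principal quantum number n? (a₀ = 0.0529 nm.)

8

r_n = n²a₀/Z ⇒ n² = rZ/a₀ = 0.846 × 4 / 0.0529 ≈ 63.97
n = 8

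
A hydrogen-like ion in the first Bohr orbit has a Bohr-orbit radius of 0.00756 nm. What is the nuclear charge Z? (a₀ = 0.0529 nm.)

r_n = n²a₀/Z ⇒ Z = n²a₀/r = 1² × 0.0529 / 0.00756 ≈ 7.00
Z = 7

7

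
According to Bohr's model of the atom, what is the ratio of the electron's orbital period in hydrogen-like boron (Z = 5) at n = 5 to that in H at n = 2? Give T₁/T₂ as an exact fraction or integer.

T ∝ Z^-2 · n^3
T₁/T₂ = (5/1)^-2 · (5/2)^3 = 5/8

5/8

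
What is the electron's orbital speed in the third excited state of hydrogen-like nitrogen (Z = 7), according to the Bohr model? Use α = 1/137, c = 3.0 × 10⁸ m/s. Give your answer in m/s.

3.8 × 10⁶ m/s

v_n = Zαc/n = 7 × 0.0073 × 3.0 × 10⁸ / 4
    = 3.8 × 10⁶ m/s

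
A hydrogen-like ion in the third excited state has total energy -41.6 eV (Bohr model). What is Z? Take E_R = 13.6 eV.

7

E_n = −E_R Z²/n² ⇒ Z² = −E_n n²/E_R = 41.6 × 4² / 13.6 ≈ 48.94
Z = 7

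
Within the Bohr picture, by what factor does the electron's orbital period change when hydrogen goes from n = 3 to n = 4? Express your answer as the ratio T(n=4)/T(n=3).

64/27

T ∝ Z^-2 · n^3; with Z fixed, T ∝ n^3.
T(n=4)/T(n=3) = (4/3)^3 = 64/27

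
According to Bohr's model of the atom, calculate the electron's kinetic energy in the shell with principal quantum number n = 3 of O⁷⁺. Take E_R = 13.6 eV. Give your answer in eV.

For a Coulomb orbit the virial theorem gives K = −E_n.
E_n = −E_R·Z²/n², so K = E_R·Z²/n² = 13.6 × 8²/3² = 96.7 eV

96.7 eV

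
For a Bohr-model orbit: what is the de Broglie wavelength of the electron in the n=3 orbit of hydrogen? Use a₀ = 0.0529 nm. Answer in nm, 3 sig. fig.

0.997 nm

The Bohr quantisation condition is nλ = 2πr_n.
r_n = n²a₀/Z = 0.476 nm
λ = 2πr_n/n = 2π·0.476/3 = 0.997 nm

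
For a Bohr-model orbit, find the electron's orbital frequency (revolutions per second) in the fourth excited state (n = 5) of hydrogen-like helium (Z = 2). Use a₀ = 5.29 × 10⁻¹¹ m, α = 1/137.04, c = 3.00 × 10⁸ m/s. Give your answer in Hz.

r = n²a₀/Z = 6.61 × 10⁻¹⁰ m, v = Zαc/n = 8.76 × 10⁵ m/s
f = v/(2πr) = 2.11 × 10¹⁴ Hz

2.11 × 10¹⁴ Hz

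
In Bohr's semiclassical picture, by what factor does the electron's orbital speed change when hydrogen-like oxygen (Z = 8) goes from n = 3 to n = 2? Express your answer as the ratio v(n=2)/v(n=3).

v ∝ Z^1 · n^-1; with Z fixed, v ∝ n^-1.
v(n=2)/v(n=3) = (2/3)^-1 = 3/2

3/2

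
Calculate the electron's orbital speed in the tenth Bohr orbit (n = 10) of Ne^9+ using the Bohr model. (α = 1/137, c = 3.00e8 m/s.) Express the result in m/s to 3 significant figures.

2.19e6 m/s

v_n = Zαc/n = 10 × 0.00730 × 3.00e8 / 10
    = 2.19e6 m/s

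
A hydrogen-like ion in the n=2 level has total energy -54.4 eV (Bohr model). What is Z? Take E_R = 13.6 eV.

E_n = −E_R Z²/n² ⇒ Z² = −E_n n²/E_R = 54.4 × 2² / 13.6 ≈ 16.00
Z = 4

4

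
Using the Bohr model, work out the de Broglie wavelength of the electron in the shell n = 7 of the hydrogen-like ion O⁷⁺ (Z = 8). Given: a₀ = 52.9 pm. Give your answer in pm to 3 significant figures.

291 pm

The Bohr quantisation condition is nλ = 2πr_n.
r_n = n²a₀/Z = 324 pm
λ = 2πr_n/n = 2π·324/7 = 291 pm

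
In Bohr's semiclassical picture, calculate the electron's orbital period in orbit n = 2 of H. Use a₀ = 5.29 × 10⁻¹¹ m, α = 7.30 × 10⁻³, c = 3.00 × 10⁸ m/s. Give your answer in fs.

1.21 fs

r = n²a₀/Z = 2²·5.29 × 10⁻¹¹/1 = 2.12 × 10⁻¹⁰ m
v = Zαc/n = 1·0.00730·3.00 × 10⁸/2 = 1.09 × 10⁶ m/s
T = 2πr/v = 1.21 × 10⁻¹⁵ s = 1.21 fs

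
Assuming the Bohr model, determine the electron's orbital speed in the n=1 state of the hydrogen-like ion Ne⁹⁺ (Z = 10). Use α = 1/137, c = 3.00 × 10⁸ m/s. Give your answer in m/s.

2.19 × 10⁷ m/s

v_n = Zαc/n = 10 × 0.00730 × 3.00 × 10⁸ / 1
    = 2.19 × 10⁷ m/s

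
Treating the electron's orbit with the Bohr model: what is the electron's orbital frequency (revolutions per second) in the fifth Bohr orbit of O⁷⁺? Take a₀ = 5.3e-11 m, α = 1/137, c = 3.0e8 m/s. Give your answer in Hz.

3.4e15 Hz

r = n²a₀/Z = 1.7e-10 m, v = Zαc/n = 3.5e6 m/s
f = v/(2πr) = 3.4e15 Hz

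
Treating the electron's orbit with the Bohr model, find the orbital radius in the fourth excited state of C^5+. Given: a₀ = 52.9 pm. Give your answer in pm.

220 pm

r_n = n²a₀/Z = 5² × 52.9 / 6
    = 25 × 52.9 / 6 = 220 pm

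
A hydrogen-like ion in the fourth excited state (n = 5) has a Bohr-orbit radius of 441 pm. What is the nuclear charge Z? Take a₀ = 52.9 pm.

3

r_n = n²a₀/Z ⇒ Z = n²a₀/r = 5² × 52.9 / 441 ≈ 3.00
Z = 3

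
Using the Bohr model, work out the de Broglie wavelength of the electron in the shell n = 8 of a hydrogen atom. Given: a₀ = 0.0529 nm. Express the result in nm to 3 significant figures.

2.66 nm

The Bohr quantisation condition is nλ = 2πr_n.
r_n = n²a₀/Z = 3.39 nm
λ = 2πr_n/n = 2π·3.39/8 = 2.66 nm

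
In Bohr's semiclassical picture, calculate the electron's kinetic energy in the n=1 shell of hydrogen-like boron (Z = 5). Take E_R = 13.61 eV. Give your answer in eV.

For a Coulomb orbit the virial theorem gives K = −E_n.
E_n = −E_R·Z²/n², so K = E_R·Z²/n² = 13.61 × 5²/1² = 340.2 eV

340.2 eV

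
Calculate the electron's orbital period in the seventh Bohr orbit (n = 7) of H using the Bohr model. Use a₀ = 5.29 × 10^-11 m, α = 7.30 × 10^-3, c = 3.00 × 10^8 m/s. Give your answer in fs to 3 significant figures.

r = n²a₀/Z = 7²·5.29 × 10^-11/1 = 2.59 × 10^-9 m
v = Zαc/n = 1·0.00730·3.00 × 10^8/7 = 3.13 × 10^5 m/s
T = 2πr/v = 5.21 × 10^-14 s = 52.1 fs

52.1 fs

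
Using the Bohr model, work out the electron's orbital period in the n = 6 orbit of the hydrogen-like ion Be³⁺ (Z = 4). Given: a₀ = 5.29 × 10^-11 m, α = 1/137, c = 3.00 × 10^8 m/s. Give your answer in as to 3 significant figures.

r = n²a₀/Z = 6²·5.29 × 10^-11/4 = 4.76 × 10^-10 m
v = Zαc/n = 4·0.00730·3.00 × 10^8/6 = 1.46 × 10^6 m/s
T = 2πr/v = 2.05 × 10^-15 s = 2050 as

2050 as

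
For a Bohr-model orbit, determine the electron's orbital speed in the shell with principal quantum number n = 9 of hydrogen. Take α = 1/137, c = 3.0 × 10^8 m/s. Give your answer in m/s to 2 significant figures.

2.4 × 10^5 m/s

v_n = Zαc/n = 1 × 0.0073 × 3.0 × 10^8 / 9
    = 2.4 × 10^5 m/s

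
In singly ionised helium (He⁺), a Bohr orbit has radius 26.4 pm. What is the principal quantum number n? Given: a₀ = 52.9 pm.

1

r_n = n²a₀/Z ⇒ n² = rZ/a₀ = 26.4 × 2 / 52.9 ≈ 1.00
n = 1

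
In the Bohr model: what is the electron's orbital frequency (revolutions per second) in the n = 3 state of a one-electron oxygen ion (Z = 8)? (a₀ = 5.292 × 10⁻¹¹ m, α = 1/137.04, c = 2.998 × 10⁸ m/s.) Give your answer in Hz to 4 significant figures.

1.560 × 10¹⁶ Hz

r = n²a₀/Z = 5.954 × 10⁻¹¹ m, v = Zαc/n = 5.834 × 10⁶ m/s
f = v/(2πr) = 1.560 × 10¹⁶ Hz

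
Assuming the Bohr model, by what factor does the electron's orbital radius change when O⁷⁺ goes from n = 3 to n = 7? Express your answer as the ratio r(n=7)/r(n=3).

49/9

r ∝ Z^-1 · n^2; with Z fixed, r ∝ n^2.
r(n=7)/r(n=3) = (7/3)^2 = 49/9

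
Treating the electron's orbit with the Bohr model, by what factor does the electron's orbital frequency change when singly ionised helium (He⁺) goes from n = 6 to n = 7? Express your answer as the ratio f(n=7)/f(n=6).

f ∝ Z^2 · n^-3; with Z fixed, f ∝ n^-3.
f(n=7)/f(n=6) = (7/6)^-3 = 216/343

216/343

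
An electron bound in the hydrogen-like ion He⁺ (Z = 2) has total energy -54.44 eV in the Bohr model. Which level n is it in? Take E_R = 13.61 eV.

E_n = −E_R Z²/n² ⇒ n² = E_R Z²/(−E_n) = 13.61 × 2² / 54.44 ≈ 1.00
n = 1

1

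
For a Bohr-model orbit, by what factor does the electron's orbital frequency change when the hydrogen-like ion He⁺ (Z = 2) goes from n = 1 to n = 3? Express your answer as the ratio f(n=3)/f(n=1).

f ∝ Z^2 · n^-3; with Z fixed, f ∝ n^-3.
f(n=3)/f(n=1) = (3/1)^-3 = 1/27

1/27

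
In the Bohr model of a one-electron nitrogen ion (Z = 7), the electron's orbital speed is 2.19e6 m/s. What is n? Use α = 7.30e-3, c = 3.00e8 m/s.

7

v_n = Zαc/n ⇒ n = Zαc/v = 7 × 0.00730 × 3.00e8 / 2.19e6 ≈ 7.00
n = 7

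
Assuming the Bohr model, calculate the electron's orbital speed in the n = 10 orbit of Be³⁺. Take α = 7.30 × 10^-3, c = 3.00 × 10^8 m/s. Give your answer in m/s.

8.76 × 10^5 m/s

v_n = Zαc/n = 4 × 0.00730 × 3.00 × 10^8 / 10
    = 8.76 × 10^5 m/s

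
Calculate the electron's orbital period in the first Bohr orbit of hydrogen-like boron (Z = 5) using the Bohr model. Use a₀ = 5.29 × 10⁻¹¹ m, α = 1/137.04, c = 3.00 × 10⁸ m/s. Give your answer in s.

r = n²a₀/Z = 1²·5.29 × 10⁻¹¹/5 = 1.06 × 10⁻¹¹ m
v = Zαc/n = 5·0.00730·3.00 × 10⁸/1 = 1.09 × 10⁷ m/s
T = 2πr/v = 6.07 × 10⁻¹⁸ s

6.07 × 10⁻¹⁸ s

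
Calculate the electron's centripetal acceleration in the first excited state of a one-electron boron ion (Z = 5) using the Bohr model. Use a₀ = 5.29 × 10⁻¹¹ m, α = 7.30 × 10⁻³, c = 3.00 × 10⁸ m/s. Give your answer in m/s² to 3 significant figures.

7.08 × 10²³ m/s²

r = n²a₀/Z = 4.23 × 10⁻¹¹ m, v = Zαc/n = 5.47 × 10⁶ m/s
a = v²/r = (5.47 × 10⁶)² / 4.23 × 10⁻¹¹ = 7.08 × 10²³ m/s²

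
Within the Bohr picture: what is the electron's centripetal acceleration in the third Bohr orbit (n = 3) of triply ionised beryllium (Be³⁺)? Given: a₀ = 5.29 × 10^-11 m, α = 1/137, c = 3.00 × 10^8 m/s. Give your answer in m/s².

r = n²a₀/Z = 1.19 × 10^-10 m, v = Zαc/n = 2.92 × 10^6 m/s
a = v²/r = (2.92 × 10^6)² / 1.19 × 10^-10 = 7.16 × 10^22 m/s²

7.16 × 10^22 m/s²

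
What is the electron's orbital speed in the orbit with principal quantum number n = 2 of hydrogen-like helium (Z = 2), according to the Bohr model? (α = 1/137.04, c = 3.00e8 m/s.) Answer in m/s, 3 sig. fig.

2.19e6 m/s

v_n = Zαc/n = 2 × 0.00730 × 3.00e8 / 2
    = 2.19e6 m/s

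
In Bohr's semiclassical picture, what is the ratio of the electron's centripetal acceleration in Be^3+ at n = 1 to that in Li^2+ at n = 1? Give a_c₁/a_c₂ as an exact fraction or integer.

a_c ∝ Z^3 · n^-4
a_c₁/a_c₂ = (4/3)^3 · (1/1)^-4 = 64/27

64/27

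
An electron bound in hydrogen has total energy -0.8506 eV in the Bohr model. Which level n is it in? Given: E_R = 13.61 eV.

E_n = −E_R Z²/n² ⇒ n² = E_R Z²/(−E_n) = 13.61 × 1² / 0.8506 ≈ 16.00
n = 4

4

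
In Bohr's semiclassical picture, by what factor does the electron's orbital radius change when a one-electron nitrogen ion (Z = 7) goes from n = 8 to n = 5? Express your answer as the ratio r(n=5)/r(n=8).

r ∝ Z^-1 · n^2; with Z fixed, r ∝ n^2.
r(n=5)/r(n=8) = (5/8)^2 = 25/64

25/64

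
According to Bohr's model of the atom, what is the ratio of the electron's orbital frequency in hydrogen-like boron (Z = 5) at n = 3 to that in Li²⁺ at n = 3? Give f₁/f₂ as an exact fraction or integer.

f ∝ Z^2 · n^-3
f₁/f₂ = (5/3)^2 · (3/3)^-3 = 25/9

25/9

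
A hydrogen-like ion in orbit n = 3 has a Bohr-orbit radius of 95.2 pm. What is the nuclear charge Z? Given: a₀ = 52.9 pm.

r_n = n²a₀/Z ⇒ Z = n²a₀/r = 3² × 52.9 / 95.2 ≈ 5.00
Z = 5

5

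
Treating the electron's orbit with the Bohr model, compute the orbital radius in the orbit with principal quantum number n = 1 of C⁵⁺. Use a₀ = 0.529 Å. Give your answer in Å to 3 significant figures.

r_n = n²a₀/Z = 1² × 0.529 / 6
    = 1 × 0.529 / 6 = 0.0882 Å

0.0882 Å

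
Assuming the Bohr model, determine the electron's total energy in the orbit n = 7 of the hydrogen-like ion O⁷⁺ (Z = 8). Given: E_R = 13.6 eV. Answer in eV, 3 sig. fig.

-17.8 eV

E_n = −E_R·Z²/n² = −13.6 × 8²/7² = -17.8 eV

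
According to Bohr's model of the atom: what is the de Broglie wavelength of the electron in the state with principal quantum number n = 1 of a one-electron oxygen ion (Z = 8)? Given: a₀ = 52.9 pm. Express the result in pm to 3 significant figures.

41.5 pm

The Bohr quantisation condition is nλ = 2πr_n.
r_n = n²a₀/Z = 6.61 pm
λ = 2πr_n/n = 2π·6.61/1 = 41.5 pm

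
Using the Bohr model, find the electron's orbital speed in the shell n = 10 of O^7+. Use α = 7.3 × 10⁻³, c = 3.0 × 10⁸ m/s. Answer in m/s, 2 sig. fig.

v_n = Zαc/n = 8 × 0.0073 × 3.0 × 10⁸ / 10
    = 1.8 × 10⁶ m/s

1.8 × 10⁶ m/s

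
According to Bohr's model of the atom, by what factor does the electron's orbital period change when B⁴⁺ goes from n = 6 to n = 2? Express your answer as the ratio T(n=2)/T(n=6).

T ∝ Z^-2 · n^3; with Z fixed, T ∝ n^3.
T(n=2)/T(n=6) = (2/6)^3 = 1/27

1/27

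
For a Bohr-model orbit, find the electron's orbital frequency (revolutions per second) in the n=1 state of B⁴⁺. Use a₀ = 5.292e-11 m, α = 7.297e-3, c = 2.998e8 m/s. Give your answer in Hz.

r = n²a₀/Z = 1.058e-11 m, v = Zαc/n = 1.094e7 m/s
f = v/(2πr) = 1.645e17 Hz

1.645e17 Hz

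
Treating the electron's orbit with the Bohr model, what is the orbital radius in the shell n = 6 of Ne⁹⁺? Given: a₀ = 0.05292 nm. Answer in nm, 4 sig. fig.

r_n = n²a₀/Z = 6² × 0.05292 / 10
    = 36 × 0.05292 / 10 = 0.1905 nm

0.1905 nm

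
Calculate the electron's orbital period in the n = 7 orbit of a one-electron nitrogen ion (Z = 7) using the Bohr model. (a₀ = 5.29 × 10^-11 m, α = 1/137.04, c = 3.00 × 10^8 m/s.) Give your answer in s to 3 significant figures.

r = n²a₀/Z = 7²·5.29 × 10^-11/7 = 3.70 × 10^-10 m
v = Zαc/n = 7·0.00730·3.00 × 10^8/7 = 2.19 × 10^6 m/s
T = 2πr/v = 1.06 × 10^-15 s

1.06 × 10^-15 s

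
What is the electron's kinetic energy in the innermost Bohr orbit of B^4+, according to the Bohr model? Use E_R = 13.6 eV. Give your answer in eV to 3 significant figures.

For a Coulomb orbit the virial theorem gives K = −E_n.
E_n = −E_R·Z²/n², so K = E_R·Z²/n² = 13.6 × 5²/1² = 340 eV

340 eV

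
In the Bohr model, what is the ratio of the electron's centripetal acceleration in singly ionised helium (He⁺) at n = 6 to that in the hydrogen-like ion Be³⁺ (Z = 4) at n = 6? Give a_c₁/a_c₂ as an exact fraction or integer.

1/8

a_c ∝ Z^3 · n^-4
a_c₁/a_c₂ = (2/4)^3 · (6/6)^-4 = 1/8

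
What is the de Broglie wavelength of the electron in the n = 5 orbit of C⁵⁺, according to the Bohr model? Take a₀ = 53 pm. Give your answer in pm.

The Bohr quantisation condition is nλ = 2πr_n.
r_n = n²a₀/Z = 220 pm
λ = 2πr_n/n = 2π·220/5 = 280 pm

280 pm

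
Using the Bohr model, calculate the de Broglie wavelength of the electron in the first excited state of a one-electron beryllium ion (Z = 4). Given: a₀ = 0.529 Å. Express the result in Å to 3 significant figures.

The Bohr quantisation condition is nλ = 2πr_n.
r_n = n²a₀/Z = 0.529 Å
λ = 2πr_n/n = 2π·0.529/2 = 1.66 Å

1.66 Å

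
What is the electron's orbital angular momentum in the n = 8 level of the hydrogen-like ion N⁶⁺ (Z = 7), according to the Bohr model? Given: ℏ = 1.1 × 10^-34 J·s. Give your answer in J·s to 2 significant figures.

L_n = nℏ = 8 × 1.1 × 10^-34 = 8.8 × 10^-34 J·s

8.8 × 10^-34 J·s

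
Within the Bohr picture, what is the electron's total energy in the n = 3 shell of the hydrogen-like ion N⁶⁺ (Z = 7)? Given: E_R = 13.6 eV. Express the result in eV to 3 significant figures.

E_n = −E_R·Z²/n² = −13.6 × 7²/3² = -74.0 eV

-74.0 eV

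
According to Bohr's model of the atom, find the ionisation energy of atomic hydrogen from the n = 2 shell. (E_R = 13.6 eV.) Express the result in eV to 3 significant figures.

3.40 eV

E_n = −E_R·Z²/n² = −13.6 × 1²/2² eV = -3.40 eV
Ionisation energy = −E_n = 3.40 eV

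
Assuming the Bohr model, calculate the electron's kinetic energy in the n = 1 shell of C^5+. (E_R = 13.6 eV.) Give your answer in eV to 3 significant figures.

For a Coulomb orbit the virial theorem gives K = −E_n.
E_n = −E_R·Z²/n², so K = E_R·Z²/n² = 13.6 × 6²/1² = 490 eV

490 eV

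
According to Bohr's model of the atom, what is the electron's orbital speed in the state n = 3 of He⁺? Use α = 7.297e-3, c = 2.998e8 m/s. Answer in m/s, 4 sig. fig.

1.458e6 m/s

v_n = Zαc/n = 2 × 0.007297 × 2.998e8 / 3
    = 1.458e6 m/s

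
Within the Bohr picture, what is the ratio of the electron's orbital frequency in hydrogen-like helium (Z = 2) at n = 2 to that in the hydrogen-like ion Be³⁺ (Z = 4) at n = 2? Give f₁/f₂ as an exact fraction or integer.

f ∝ Z^2 · n^-3
f₁/f₂ = (2/4)^2 · (2/2)^-3 = 1/4

1/4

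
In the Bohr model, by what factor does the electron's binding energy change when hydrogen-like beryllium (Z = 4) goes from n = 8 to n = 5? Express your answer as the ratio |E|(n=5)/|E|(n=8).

64/25

|E| ∝ Z^2 · n^-2; with Z fixed, |E| ∝ n^-2.
|E|(n=5)/|E|(n=8) = (5/8)^-2 = 64/25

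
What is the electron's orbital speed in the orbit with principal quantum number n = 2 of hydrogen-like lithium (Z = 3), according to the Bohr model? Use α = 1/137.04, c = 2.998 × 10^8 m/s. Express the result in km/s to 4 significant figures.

3282 km/s

v_n = Zαc/n = 3 × 0.007297 × 2.998 × 10^8 / 2
    = 3282 km/s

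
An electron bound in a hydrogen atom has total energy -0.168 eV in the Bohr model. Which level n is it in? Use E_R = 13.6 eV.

9

E_n = −E_R Z²/n² ⇒ n² = E_R Z²/(−E_n) = 13.6 × 1² / 0.168 ≈ 80.95
n = 9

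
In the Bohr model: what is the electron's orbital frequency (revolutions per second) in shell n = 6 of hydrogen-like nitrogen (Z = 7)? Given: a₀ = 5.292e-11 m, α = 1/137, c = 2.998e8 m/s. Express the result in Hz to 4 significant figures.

r = n²a₀/Z = 2.722e-10 m, v = Zαc/n = 2.553e6 m/s
f = v/(2πr) = 1.493e15 Hz

1.493e15 Hz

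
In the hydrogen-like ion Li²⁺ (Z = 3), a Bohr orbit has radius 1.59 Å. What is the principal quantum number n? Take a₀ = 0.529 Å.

3

r_n = n²a₀/Z ⇒ n² = rZ/a₀ = 1.59 × 3 / 0.529 ≈ 9.02
n = 3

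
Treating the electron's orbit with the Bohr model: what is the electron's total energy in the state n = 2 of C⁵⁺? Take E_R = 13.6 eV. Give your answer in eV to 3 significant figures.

-122 eV

E_n = −E_R·Z²/n² = −13.6 × 6²/2² = -122 eV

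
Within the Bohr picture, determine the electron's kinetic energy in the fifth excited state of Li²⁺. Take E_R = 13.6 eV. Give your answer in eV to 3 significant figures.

3.40 eV

For a Coulomb orbit the virial theorem gives K = −E_n.
E_n = −E_R·Z²/n², so K = E_R·Z²/n² = 13.6 × 3²/6² = 3.40 eV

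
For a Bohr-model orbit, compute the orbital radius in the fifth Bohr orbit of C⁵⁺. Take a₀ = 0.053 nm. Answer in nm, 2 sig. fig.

0.22 nm

r_n = n²a₀/Z = 5² × 0.053 / 6
    = 25 × 0.053 / 6 = 0.22 nm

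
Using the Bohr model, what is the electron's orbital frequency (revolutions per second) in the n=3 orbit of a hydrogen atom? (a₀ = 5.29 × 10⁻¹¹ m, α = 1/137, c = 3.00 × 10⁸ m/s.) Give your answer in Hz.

r = n²a₀/Z = 4.76 × 10⁻¹⁰ m, v = Zαc/n = 7.30 × 10⁵ m/s
f = v/(2πr) = 2.44 × 10¹⁴ Hz

2.44 × 10¹⁴ Hz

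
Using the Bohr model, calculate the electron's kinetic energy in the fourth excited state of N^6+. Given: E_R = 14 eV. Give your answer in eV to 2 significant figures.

27 eV

For a Coulomb orbit the virial theorem gives K = −E_n.
E_n = −E_R·Z²/n², so K = E_R·Z²/n² = 14 × 7²/5² = 27 eV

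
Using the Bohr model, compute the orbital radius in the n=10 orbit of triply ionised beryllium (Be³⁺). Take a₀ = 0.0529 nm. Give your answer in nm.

r_n = n²a₀/Z = 10² × 0.0529 / 4
    = 100 × 0.0529 / 4 = 1.32 nm

1.32 nm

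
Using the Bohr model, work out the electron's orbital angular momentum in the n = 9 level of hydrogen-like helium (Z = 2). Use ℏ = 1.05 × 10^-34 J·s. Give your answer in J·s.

9.45 × 10^-34 J·s

L_n = nℏ = 9 × 1.05 × 10^-34 = 9.45 × 10^-34 J·s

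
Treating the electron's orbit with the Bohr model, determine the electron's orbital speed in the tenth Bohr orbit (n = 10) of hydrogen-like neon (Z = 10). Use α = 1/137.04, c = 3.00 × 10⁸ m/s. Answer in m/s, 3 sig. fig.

v_n = Zαc/n = 10 × 0.00730 × 3.00 × 10⁸ / 10
    = 2.19 × 10⁶ m/s

2.19 × 10⁶ m/s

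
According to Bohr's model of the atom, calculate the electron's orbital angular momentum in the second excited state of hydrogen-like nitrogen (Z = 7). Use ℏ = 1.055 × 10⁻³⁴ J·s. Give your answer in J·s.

L_n = nℏ = 3 × 1.055 × 10⁻³⁴ = 3.165 × 10⁻³⁴ J·s

3.165 × 10⁻³⁴ J·s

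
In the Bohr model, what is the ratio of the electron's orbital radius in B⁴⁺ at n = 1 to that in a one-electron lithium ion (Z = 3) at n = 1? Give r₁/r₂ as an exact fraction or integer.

3/5

r ∝ Z^-1 · n^2
r₁/r₂ = (5/3)^-1 · (1/1)^2 = 3/5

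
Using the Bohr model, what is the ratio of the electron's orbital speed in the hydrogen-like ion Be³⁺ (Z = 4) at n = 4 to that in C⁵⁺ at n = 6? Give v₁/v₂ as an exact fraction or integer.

v ∝ Z^1 · n^-1
v₁/v₂ = (4/6)^1 · (4/6)^-1 = 1

1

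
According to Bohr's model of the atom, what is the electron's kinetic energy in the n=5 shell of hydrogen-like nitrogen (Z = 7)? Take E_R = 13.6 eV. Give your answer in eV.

26.7 eV

For a Coulomb orbit the virial theorem gives K = −E_n.
E_n = −E_R·Z²/n², so K = E_R·Z²/n² = 13.6 × 7²/5² = 26.7 eV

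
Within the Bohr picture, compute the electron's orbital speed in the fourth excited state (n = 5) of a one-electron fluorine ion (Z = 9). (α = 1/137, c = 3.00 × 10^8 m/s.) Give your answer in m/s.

v_n = Zαc/n = 9 × 0.00730 × 3.00 × 10^8 / 5
    = 3.94 × 10^6 m/s

3.94 × 10^6 m/s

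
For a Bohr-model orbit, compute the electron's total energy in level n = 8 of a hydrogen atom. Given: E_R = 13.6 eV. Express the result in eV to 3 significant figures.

-0.212 eV

E_n = −E_R·Z²/n² = −13.6 × 1²/8² = -0.212 eV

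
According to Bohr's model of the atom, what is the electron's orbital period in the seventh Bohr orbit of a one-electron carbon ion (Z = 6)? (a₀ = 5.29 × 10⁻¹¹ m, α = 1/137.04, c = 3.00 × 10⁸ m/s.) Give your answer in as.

r = n²a₀/Z = 7²·5.29 × 10⁻¹¹/6 = 4.32 × 10⁻¹⁰ m
v = Zαc/n = 6·0.00730·3.00 × 10⁸/7 = 1.88 × 10⁶ m/s
T = 2πr/v = 1.45 × 10⁻¹⁵ s = 1450 as

1450 as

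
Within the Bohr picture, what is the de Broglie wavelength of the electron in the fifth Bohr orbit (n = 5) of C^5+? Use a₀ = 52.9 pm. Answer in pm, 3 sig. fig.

277 pm

The Bohr quantisation condition is nλ = 2πr_n.
r_n = n²a₀/Z = 220 pm
λ = 2πr_n/n = 2π·220/5 = 277 pm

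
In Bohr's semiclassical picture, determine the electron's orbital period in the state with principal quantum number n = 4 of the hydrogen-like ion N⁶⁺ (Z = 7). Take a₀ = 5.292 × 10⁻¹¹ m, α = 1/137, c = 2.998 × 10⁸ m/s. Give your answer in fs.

0.1985 fs

r = n²a₀/Z = 4²·5.292 × 10⁻¹¹/7 = 1.210 × 10⁻¹⁰ m
v = Zαc/n = 7·0.007299·2.998 × 10⁸/4 = 3.830 × 10⁶ m/s
T = 2πr/v = 1.985 × 10⁻¹⁶ s = 0.1985 fs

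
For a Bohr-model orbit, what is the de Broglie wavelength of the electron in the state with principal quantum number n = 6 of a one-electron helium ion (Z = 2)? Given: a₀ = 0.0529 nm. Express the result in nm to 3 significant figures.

The Bohr quantisation condition is nλ = 2πr_n.
r_n = n²a₀/Z = 0.952 nm
λ = 2πr_n/n = 2π·0.952/6 = 0.997 nm

0.997 nm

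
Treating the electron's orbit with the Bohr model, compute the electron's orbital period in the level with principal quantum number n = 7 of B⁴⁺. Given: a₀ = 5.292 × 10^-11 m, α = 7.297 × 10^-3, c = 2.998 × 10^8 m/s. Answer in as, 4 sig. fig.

2085 as

r = n²a₀/Z = 7²·5.292 × 10^-11/5 = 5.186 × 10^-10 m
v = Zαc/n = 5·0.007297·2.998 × 10^8/7 = 1.563 × 10^6 m/s
T = 2πr/v = 2.085 × 10^-15 s = 2085 as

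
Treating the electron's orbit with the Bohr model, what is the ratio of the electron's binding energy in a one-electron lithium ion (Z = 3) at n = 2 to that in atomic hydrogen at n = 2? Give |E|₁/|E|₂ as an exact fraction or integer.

9

|E| ∝ Z^2 · n^-2
|E|₁/|E|₂ = (3/1)^2 · (2/2)^-2 = 9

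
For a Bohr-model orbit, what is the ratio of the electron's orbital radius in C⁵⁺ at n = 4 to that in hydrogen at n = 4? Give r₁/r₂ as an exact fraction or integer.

r ∝ Z^-1 · n^2
r₁/r₂ = (6/1)^-1 · (4/4)^2 = 1/6

1/6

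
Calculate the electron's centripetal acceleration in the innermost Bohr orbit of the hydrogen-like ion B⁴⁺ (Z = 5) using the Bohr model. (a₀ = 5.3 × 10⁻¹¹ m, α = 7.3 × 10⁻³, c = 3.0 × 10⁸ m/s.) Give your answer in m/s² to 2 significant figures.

1.1 × 10²⁵ m/s²

r = n²a₀/Z = 1.1 × 10⁻¹¹ m, v = Zαc/n = 1.1 × 10⁷ m/s
a = v²/r = (1.1 × 10⁷)² / 1.1 × 10⁻¹¹ = 1.1 × 10²⁵ m/s²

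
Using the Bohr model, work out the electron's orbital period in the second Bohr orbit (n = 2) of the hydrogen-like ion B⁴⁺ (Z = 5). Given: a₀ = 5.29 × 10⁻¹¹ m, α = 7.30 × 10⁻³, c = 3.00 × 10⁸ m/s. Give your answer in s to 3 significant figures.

r = n²a₀/Z = 2²·5.29 × 10⁻¹¹/5 = 4.23 × 10⁻¹¹ m
v = Zαc/n = 5·0.00730·3.00 × 10⁸/2 = 5.47 × 10⁶ m/s
T = 2πr/v = 4.86 × 10⁻¹⁷ s

4.86 × 10⁻¹⁷ s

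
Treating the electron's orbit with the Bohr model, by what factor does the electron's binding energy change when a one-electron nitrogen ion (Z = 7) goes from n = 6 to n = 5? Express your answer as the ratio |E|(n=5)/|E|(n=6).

|E| ∝ Z^2 · n^-2; with Z fixed, |E| ∝ n^-2.
|E|(n=5)/|E|(n=6) = (5/6)^-2 = 36/25

36/25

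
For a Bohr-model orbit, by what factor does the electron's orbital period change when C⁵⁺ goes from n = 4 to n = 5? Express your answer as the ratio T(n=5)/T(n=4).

125/64

T ∝ Z^-2 · n^3; with Z fixed, T ∝ n^3.
T(n=5)/T(n=4) = (5/4)^3 = 125/64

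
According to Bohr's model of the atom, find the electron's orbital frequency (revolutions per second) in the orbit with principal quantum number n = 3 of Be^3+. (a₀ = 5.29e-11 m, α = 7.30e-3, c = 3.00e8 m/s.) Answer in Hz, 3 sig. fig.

r = n²a₀/Z = 1.19e-10 m, v = Zαc/n = 2.92e6 m/s
f = v/(2πr) = 3.90e15 Hz

3.90e15 Hz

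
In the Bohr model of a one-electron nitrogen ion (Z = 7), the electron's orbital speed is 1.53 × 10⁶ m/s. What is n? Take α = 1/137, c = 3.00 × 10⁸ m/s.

v_n = Zαc/n ⇒ n = Zαc/v = 7 × 0.00730 × 3.00 × 10⁸ / 1.53 × 10⁶ ≈ 10.02
n = 10

10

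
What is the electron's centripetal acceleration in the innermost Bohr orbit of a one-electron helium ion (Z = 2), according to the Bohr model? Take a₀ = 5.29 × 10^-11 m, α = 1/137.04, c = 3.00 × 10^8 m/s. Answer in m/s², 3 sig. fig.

r = n²a₀/Z = 2.65 × 10^-11 m, v = Zαc/n = 4.38 × 10^6 m/s
a = v²/r = (4.38 × 10^6)² / 2.65 × 10^-11 = 7.25 × 10^23 m/s²

7.25 × 10^23 m/s²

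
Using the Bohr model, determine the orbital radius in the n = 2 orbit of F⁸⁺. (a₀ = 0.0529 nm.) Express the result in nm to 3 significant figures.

r_n = n²a₀/Z = 2² × 0.0529 / 9
    = 4 × 0.0529 / 9 = 0.0235 nm

0.0235 nm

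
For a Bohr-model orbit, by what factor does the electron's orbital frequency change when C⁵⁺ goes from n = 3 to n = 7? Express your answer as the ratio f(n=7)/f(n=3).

27/343

f ∝ Z^2 · n^-3; with Z fixed, f ∝ n^-3.
f(n=7)/f(n=3) = (7/3)^-3 = 27/343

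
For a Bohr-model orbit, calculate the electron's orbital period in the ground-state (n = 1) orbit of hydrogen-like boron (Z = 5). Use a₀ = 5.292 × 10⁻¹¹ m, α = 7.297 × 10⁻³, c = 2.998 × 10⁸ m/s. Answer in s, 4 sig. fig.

6.080 × 10⁻¹⁸ s

r = n²a₀/Z = 1²·5.292 × 10⁻¹¹/5 = 1.058 × 10⁻¹¹ m
v = Zαc/n = 5·0.007297·2.998 × 10⁸/1 = 1.094 × 10⁷ m/s
T = 2πr/v = 6.080 × 10⁻¹⁸ s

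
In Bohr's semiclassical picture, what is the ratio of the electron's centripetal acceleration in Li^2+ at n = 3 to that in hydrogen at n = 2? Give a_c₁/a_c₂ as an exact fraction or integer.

16/3

a_c ∝ Z^3 · n^-4
a_c₁/a_c₂ = (3/1)^3 · (3/2)^-4 = 16/3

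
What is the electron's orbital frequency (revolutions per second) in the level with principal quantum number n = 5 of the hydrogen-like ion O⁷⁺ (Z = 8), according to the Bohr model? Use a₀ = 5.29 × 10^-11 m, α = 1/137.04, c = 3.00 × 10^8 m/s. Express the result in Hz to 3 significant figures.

3.37 × 10^15 Hz

r = n²a₀/Z = 1.65 × 10^-10 m, v = Zαc/n = 3.50 × 10^6 m/s
f = v/(2πr) = 3.37 × 10^15 Hz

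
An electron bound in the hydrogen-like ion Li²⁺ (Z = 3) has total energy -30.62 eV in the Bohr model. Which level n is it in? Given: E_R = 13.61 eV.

E_n = −E_R Z²/n² ⇒ n² = E_R Z²/(−E_n) = 13.61 × 3² / 30.62 ≈ 4.00
n = 2

2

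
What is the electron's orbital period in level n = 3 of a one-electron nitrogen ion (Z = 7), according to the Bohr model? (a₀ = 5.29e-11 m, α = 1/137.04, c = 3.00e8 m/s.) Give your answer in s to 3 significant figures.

r = n²a₀/Z = 3²·5.29e-11/7 = 6.80e-11 m
v = Zαc/n = 7·0.00730·3.00e8/3 = 5.11e6 m/s
T = 2πr/v = 8.37e-17 s

8.37e-17 s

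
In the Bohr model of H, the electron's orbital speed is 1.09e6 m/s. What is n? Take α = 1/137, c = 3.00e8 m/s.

v_n = Zαc/n ⇒ n = Zαc/v = 1 × 0.00730 × 3.00e8 / 1.09e6 ≈ 2.01
n = 2

2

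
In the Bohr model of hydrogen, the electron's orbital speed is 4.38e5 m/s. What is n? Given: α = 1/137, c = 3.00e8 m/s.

5

v_n = Zαc/n ⇒ n = Zαc/v = 1 × 0.00730 × 3.00e8 / 4.38e5 ≈ 5.00
n = 5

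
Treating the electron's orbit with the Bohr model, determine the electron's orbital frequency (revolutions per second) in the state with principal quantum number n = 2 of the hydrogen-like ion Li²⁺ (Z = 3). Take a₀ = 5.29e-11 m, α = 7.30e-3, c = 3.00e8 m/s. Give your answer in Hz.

r = n²a₀/Z = 7.05e-11 m, v = Zαc/n = 3.29e6 m/s
f = v/(2πr) = 7.41e15 Hz

7.41e15 Hz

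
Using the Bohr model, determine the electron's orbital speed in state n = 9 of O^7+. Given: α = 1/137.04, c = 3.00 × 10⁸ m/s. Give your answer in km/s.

v_n = Zαc/n = 8 × 0.00730 × 3.00 × 10⁸ / 9
    = 1950 km/s

1950 km/s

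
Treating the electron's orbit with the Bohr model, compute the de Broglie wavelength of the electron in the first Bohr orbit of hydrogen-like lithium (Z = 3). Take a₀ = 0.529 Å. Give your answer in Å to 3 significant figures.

The Bohr quantisation condition is nλ = 2πr_n.
r_n = n²a₀/Z = 0.176 Å
λ = 2πr_n/n = 2π·0.176/1 = 1.11 Å

1.11 Å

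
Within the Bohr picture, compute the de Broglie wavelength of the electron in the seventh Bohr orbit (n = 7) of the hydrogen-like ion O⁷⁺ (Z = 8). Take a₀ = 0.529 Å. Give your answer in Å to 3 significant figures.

2.91 Å

The Bohr quantisation condition is nλ = 2πr_n.
r_n = n²a₀/Z = 3.24 Å
λ = 2πr_n/n = 2π·3.24/7 = 2.91 Å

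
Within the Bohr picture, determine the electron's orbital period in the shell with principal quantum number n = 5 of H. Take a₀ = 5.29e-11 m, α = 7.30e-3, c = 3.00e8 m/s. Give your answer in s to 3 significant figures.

r = n²a₀/Z = 5²·5.29e-11/1 = 1.32e-9 m
v = Zαc/n = 1·0.00730·3.00e8/5 = 4.38e5 m/s
T = 2πr/v = 1.90e-14 s

1.90e-14 s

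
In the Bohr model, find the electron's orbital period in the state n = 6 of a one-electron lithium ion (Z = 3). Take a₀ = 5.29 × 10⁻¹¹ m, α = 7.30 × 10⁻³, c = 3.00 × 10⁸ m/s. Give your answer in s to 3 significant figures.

3.64 × 10⁻¹⁵ s

r = n²a₀/Z = 6²·5.29 × 10⁻¹¹/3 = 6.35 × 10⁻¹⁰ m
v = Zαc/n = 3·0.00730·3.00 × 10⁸/6 = 1.09 × 10⁶ m/s
T = 2πr/v = 3.64 × 10⁻¹⁵ s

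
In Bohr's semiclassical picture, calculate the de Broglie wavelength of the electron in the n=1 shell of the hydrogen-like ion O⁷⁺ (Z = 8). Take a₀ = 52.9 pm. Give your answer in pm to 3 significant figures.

The Bohr quantisation condition is nλ = 2πr_n.
r_n = n²a₀/Z = 6.61 pm
λ = 2πr_n/n = 2π·6.61/1 = 41.5 pm

41.5 pm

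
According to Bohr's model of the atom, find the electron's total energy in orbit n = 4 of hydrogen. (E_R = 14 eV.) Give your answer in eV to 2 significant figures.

E_n = −E_R·Z²/n² = −14 × 1²/4² = -0.88 eV

-0.88 eV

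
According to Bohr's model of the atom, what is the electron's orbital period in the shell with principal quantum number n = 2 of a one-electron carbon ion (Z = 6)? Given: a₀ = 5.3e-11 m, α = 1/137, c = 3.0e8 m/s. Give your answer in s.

3.4e-17 s

r = n²a₀/Z = 2²·5.3e-11/6 = 3.5e-11 m
v = Zαc/n = 6·0.0073·3.0e8/2 = 6.6e6 m/s
T = 2πr/v = 3.4e-17 s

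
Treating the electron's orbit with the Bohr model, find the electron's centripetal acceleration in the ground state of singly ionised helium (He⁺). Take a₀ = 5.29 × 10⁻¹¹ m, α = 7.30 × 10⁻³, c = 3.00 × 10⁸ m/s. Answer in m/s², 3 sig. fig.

7.25 × 10²³ m/s²

r = n²a₀/Z = 2.65 × 10⁻¹¹ m, v = Zαc/n = 4.38 × 10⁶ m/s
a = v²/r = (4.38 × 10⁶)² / 2.65 × 10⁻¹¹ = 7.25 × 10²³ m/s²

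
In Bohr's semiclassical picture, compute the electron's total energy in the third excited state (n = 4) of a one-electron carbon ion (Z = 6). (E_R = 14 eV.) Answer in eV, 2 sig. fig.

-32 eV

E_n = −E_R·Z²/n² = −14 × 6²/4² = -32 eV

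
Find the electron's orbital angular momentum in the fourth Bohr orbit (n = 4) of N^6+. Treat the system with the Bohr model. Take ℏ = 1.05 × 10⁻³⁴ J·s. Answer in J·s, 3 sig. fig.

L_n = nℏ = 4 × 1.05 × 10⁻³⁴ = 4.20 × 10⁻³⁴ J·s

4.20 × 10⁻³⁴ J·s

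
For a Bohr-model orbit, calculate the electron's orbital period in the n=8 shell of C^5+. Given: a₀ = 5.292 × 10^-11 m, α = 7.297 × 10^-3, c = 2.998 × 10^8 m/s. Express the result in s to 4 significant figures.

r = n²a₀/Z = 8²·5.292 × 10^-11/6 = 5.645 × 10^-10 m
v = Zαc/n = 6·0.007297·2.998 × 10^8/8 = 1.641 × 10^6 m/s
T = 2πr/v = 2.162 × 10^-15 s

2.162 × 10^-15 s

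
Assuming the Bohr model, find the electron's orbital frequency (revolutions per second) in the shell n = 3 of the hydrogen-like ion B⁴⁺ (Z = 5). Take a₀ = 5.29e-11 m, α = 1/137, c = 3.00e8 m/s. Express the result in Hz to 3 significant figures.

6.10e15 Hz

r = n²a₀/Z = 9.52e-11 m, v = Zαc/n = 3.65e6 m/s
f = v/(2πr) = 6.10e15 Hz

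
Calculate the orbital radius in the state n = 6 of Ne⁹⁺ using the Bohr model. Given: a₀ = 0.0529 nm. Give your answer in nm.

0.190 nm

r_n = n²a₀/Z = 6² × 0.0529 / 10
    = 36 × 0.0529 / 10 = 0.190 nm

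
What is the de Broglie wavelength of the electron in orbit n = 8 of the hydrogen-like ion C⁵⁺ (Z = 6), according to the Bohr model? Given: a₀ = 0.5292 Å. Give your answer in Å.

The Bohr quantisation condition is nλ = 2πr_n.
r_n = n²a₀/Z = 5.645 Å
λ = 2πr_n/n = 2π·5.645/8 = 4.433 Å

4.433 Å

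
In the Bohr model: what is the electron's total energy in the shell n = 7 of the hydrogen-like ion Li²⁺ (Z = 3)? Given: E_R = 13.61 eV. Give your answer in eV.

-2.500 eV

E_n = −E_R·Z²/n² = −13.61 × 3²/7² = -2.500 eV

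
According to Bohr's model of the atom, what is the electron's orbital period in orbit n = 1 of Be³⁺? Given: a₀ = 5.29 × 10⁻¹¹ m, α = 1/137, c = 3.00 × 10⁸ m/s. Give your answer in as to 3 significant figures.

9.49 as

r = n²a₀/Z = 1²·5.29 × 10⁻¹¹/4 = 1.32 × 10⁻¹¹ m
v = Zαc/n = 4·0.00730·3.00 × 10⁸/1 = 8.76 × 10⁶ m/s
T = 2πr/v = 9.49 × 10⁻¹⁸ s = 9.49 as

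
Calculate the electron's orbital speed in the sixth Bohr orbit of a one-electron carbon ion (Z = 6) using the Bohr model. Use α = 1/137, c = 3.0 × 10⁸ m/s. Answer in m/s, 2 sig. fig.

2.2 × 10⁶ m/s

v_n = Zαc/n = 6 × 0.0073 × 3.0 × 10⁸ / 6
    = 2.2 × 10⁶ m/s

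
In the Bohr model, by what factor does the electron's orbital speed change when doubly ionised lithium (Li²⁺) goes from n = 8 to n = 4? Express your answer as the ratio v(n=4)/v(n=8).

2

v ∝ Z^1 · n^-1; with Z fixed, v ∝ n^-1.
v(n=4)/v(n=8) = (4/8)^-1 = 2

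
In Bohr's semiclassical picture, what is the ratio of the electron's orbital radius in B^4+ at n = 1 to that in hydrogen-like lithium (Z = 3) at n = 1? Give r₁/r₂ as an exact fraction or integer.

r ∝ Z^-1 · n^2
r₁/r₂ = (5/3)^-1 · (1/1)^2 = 3/5

3/5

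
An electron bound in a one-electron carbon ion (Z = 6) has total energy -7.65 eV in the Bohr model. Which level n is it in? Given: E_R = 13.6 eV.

8

E_n = −E_R Z²/n² ⇒ n² = E_R Z²/(−E_n) = 13.6 × 6² / 7.65 ≈ 64.00
n = 8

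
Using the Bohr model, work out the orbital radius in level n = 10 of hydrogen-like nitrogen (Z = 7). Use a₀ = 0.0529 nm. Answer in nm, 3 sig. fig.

r_n = n²a₀/Z = 10² × 0.0529 / 7
    = 100 × 0.0529 / 7 = 0.756 nm

0.756 nm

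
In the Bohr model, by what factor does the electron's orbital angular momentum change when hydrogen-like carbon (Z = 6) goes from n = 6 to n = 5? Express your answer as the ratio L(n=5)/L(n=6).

5/6

L = nℏ depends only on n, so L ∝ n.
L(n=5)/L(n=6) = (5/6)^1 = 5/6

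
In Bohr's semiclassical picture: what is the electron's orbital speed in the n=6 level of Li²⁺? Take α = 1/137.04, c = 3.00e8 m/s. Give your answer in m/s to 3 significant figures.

v_n = Zαc/n = 3 × 0.00730 × 3.00e8 / 6
    = 1.09e6 m/s

1.09e6 m/s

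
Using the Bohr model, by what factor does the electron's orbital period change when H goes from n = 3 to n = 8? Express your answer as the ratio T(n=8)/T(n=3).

T ∝ Z^-2 · n^3; with Z fixed, T ∝ n^3.
T(n=8)/T(n=3) = (8/3)^3 = 512/27

512/27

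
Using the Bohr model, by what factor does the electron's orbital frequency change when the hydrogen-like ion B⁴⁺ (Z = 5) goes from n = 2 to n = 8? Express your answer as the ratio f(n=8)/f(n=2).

1/64

f ∝ Z^2 · n^-3; with Z fixed, f ∝ n^-3.
f(n=8)/f(n=2) = (8/2)^-3 = 1/64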